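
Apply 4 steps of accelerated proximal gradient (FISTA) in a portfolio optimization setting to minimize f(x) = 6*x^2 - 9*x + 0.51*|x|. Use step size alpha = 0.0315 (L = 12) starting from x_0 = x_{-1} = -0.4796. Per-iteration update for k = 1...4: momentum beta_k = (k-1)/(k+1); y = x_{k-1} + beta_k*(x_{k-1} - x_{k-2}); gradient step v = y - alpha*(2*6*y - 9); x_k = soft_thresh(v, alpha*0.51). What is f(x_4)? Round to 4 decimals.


FISTA on f(x) = 6*x^2 - 9*x + 0.51*|x|
L = 12, alpha = 0.0315
Iteration 1: beta = 0.0, y = -0.4796 + 0.0*(-0.4796 + 0.4796) = -0.4796
  grad(y) = -14.7552, v = y - alpha*grad = -0.0148
  prox(v) = soft_thresh(-0.0148, 0.0161) = 0.0
Iteration 2: beta = 0.3333, y = 0.0 + 0.3333*(0.0 + 0.4796) = 0.1599
  grad(y) = -7.0816, v = y - alpha*grad = 0.3829
  prox(v) = soft_thresh(0.3829, 0.0161) = 0.3669
Iteration 3: beta = 0.5, y = 0.3669 + 0.5*(0.3669 - 0.0) = 0.5503
  grad(y) = -2.3963, v = y - alpha*grad = 0.6258
  prox(v) = soft_thresh(0.6258, 0.0161) = 0.6097
Iteration 4: beta = 0.6, y = 0.6097 + 0.6*(0.6097 - 0.3669) = 0.7554
  grad(y) = 0.0653, v = y - alpha*grad = 0.7534
  prox(v) = soft_thresh(0.7534, 0.0161) = 0.7373
f(x_4) = 6*0.7373^2 - 9*0.7373 + 0.51*|0.7373| = -2.998


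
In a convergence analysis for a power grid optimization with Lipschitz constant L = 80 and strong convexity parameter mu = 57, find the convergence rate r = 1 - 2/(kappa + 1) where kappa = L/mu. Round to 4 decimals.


Step 1: Compute the condition number.
kappa = L/mu = 80/57 = 1.4035
Step 2: Compute the convergence rate.
r = 1 - 2/(kappa + 1) = 1 - 2*mu/(L + mu) = (L - mu)/(L + mu) = 23/137 = 0.1679


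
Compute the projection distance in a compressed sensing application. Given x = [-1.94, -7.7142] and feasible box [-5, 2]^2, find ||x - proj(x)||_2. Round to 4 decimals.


Project each component onto [-5, 2].
clip(-1.94) = -1.94, clip(-7.7142) = -5.0
Projection = [-1.94, -5.0]
Squared diffs: [0.0, 7.3669]
Distance = sqrt(7.3669) = 2.7142


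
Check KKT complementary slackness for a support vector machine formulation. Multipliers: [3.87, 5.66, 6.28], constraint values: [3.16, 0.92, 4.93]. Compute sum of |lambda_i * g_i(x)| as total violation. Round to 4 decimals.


KKT complementary slackness check:
lambda_1 * g_1 = 3.87 * 3.16 = 12.2292
lambda_2 * g_2 = 5.66 * 0.92 = 5.2072
lambda_3 * g_3 = 6.28 * 4.93 = 30.9604
Total violation = 12.2292 + 5.2072 + 30.9604 = 48.3968


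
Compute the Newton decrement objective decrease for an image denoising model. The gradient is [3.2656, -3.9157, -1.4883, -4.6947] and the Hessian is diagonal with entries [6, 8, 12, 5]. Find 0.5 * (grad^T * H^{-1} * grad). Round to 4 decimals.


Step 1: H is diagonal, so H^(-1) * g = [0.5443, -0.4895, -0.124, -0.9389].
Step 2: g^T H^(-1) g = sum_i g_i^2 / H_ii
  = (3.2656)^2/6 + (-3.9157)^2/8 + (-1.4883)^2/12 + (-4.6947)^2/5
  = 1.7774 + 1.9166 + 0.1846 + 4.408 = 8.2866
Step 3: Objective decrease = 0.5 * g^T H^(-1) g = 4.1433


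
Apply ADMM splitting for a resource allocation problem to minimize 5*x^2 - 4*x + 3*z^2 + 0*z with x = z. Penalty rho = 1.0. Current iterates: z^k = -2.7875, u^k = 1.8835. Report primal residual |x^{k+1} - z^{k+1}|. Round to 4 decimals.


ADMM iteration with rho = 1.0, z^k = -2.7875, u^k = 1.8835
Step 1: x-update.
Minimize 5*x^2 - 4*x + (1.0/2)*(x + 2.7875 + 1.8835)^2
FOC: (2*5 + 1.0)*x = 4 + 1.0*(-2.7875 - 1.8835)
x^{k+1} = -0.061
Step 2: z-update.
Minimize 3*z^2 + 0*z + (1.0/2)*(-0.061 - z + 1.8835)^2
FOC: (2*3 + 1.0)*z = 0 + 1.0*(-0.061 + 1.8835)
z^{k+1} = 0.2604
Step 3: u-update.
u^{k+1} = 1.8835 - 0.061 - 0.2604 = 1.5621
Step 4: Primal residual = |-0.061 - 0.2604| = 0.3214


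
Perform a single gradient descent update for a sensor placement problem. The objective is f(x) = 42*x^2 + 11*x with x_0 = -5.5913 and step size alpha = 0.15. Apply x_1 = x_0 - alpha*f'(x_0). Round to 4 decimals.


We compute the gradient at x_0 and apply the update.
f'(x) = 84*x + 11
f'(-5.5913) = 84*-5.5913 + 11 = -458.6692
x_1 = -5.5913 - 0.15*-458.6692 = 63.2091


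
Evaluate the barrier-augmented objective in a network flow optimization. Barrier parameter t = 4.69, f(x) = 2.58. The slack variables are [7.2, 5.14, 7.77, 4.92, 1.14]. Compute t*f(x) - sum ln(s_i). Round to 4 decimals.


Step 1: Compute log-barrier.
ln values: [1.9741, 1.6371, 2.0503, 1.5933, 0.131]
phi = -(1.9741 + 1.6371 + 2.0503 + 1.5933 + 0.131) = -7.3857
Step 2: Compute augmented objective.
t*f(x) = 4.69*2.58 = 12.1002
Total = 12.1002 - 7.3857 = 4.7145


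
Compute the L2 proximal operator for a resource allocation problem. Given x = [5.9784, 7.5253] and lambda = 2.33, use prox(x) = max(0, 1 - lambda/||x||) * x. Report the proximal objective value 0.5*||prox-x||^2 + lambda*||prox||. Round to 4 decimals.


Step 1: Compute ||x||.
||x|| = 9.611
Step 2: Compute scaling factor.
scale = max(0, 1 - 2.33/9.611) = 0.7576
Step 3: prox(x) = [4.5291, 5.7009]
||prox(x)|| = 7.281
Step 4: Proximal objective.
0.5*||prox-x||^2 = 2.7145
lambda*||prox|| = 16.9647
Total = 19.6792


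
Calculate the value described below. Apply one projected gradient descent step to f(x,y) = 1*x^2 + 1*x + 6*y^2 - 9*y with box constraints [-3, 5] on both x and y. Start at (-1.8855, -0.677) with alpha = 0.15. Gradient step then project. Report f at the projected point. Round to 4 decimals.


Step 1: Compute gradient at (-1.8855, -0.677).
grad_x = 2*1*-1.8855 + 1 = -2.771
grad_y = 2*6*-0.677 - 9 = -17.124
Step 2: Gradient step.
x_raw = -1.8855 - 0.15*-2.771 = -1.4699
y_raw = -0.677 - 0.15*-17.124 = 1.8916
Step 3: Project onto [-3, 5].
x_proj = clip(-1.4699) = -1.4699
y_proj = clip(1.8916) = 1.8916
Step 4: Evaluate f.
f(-1.4699, 1.8916) = 5.1351


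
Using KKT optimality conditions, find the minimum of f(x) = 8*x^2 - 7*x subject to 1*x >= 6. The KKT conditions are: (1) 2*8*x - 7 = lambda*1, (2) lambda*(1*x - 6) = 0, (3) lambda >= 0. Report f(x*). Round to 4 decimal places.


Step 1: Try lambda = 0 (constraint inactive).
x_unc = 7/(2*8) = 0.4375
Check: 1*0.4375 = 0.4375 < 6 -- violated!
Step 2: Constraint must be active: 1*x = 6
x* = 6/1 = 6.0
lambda = (2*8*6.0 - 7)/1 = 89.0
Step 3: Compute optimal value.
f(x*) = 8*6.0^2 - 7*6.0 = 246.0


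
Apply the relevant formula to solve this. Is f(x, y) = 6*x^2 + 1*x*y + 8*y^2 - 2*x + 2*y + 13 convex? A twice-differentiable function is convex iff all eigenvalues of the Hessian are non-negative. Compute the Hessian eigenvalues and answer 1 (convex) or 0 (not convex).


The Hessian of f(x,y) = 6*x^2 + 1*x*y + 8*y^2 - 2*x + 2*y + 13 is:
H = [[12, 1], [1, 16]]
Trace = 12 + 16 = 28
Determinant = 12*16 - (1)^2 = 191
Discriminant = (28)^2 - 4*191 = 20.0
Eigenvalues: lambda_1 = 11.7639, lambda_2 = 16.2361
The function is convex.

1


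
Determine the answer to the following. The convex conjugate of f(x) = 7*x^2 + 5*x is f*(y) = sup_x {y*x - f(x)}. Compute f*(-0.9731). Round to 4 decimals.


f*(y) = sup_x {y*x - a*x^2 - b*x} = sup_x {(y-b)*x - a*x^2}
FOC: (y - b) - 2a*x = 0 => x* = (y - b)/(2a)
x* = (-0.9731 - 5)/(2*7) = -0.4267
f*(-0.9731) = (y-b)^2/(4a) = (-0.9731 - 5)^2/(4*7)
= 35.6779/28 = 1.2742


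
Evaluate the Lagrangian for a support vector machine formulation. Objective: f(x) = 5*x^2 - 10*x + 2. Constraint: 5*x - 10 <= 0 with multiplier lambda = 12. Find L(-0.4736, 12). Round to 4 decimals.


Step 1: Evaluate f(x).
f(-0.4736) = 5*(-0.4736)^2 - 10*(-0.4736) + 2 = 7.8575
Step 2: Evaluate g(x).
g(-0.4736) = 5*-0.4736 - 10 = -12.368
Step 3: Compute Lagrangian.
L = 7.8575 + 12*-12.368 = -140.5585


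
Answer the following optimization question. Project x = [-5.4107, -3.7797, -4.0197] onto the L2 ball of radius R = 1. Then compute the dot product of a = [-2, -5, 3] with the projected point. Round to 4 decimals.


Step 1: Compute ||x|| (intermediates to 6 decimals).
||x|| = sqrt((-5.4107)^2 + (-3.7797)^2 + (-4.0197)^2) = 7.727858
Step 2: Project.
Since ||x|| > R, scale = R/||x|| = 1/7.727858 = 0.129402, proj(x) = scale * x
proj(x) = [-0.700155, -0.489101, -0.520157]
Step 3: Dot product.
a^T * proj(x) = -2*(-0.700155) - 5*(-0.489101) + 3*(-0.520157) = 2.2853


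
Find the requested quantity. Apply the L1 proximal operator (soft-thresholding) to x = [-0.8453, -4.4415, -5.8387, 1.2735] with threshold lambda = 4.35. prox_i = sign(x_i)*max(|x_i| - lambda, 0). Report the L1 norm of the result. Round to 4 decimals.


Soft-thresholding with lambda = 4.35:
prox(-0.8453) = sign(-0.8453)*max(|-0.8453| - 4.35, 0) = 0.0
prox(-4.4415) = sign(-4.4415)*max(|-4.4415| - 4.35, 0) = -0.0915
prox(-5.8387) = sign(-5.8387)*max(|-5.8387| - 4.35, 0) = -1.4887
prox(1.2735) = sign(1.2735)*max(|1.2735| - 4.35, 0) = 0.0
prox(x) = [0.0, -0.0915, -1.4887, 0.0]
||prox(x)||_1 = 0.0 + 0.0915 + 1.4887 + 0.0 = 1.5802


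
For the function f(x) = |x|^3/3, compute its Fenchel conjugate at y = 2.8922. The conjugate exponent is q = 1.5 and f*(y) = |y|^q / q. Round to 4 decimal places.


The conjugate exponent q satisfies 1/p + 1/q = 1.
p = 3, so q = 3/(3 - 1) = 1.5
|y|^q = 2.8922^1.5 = 4.9186
f*(2.8922) = 4.9186 / 1.5 = 3.2791


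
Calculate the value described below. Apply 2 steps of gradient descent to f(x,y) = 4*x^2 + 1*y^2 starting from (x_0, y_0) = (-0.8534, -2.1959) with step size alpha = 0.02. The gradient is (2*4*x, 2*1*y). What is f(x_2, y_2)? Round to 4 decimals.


Gradient descent on f(x,y) = 4*x^2 + 1*y^2.
Starting point: (-0.8534, -2.1959), alpha = 0.02
Step 1: grad_x = 2*4*-0.8534 = -6.8272, grad_y = 2*1*-2.1959 = -4.3918
  x_1 = -0.8534 - 0.02*-6.8272 = -0.7169
  y_1 = -2.1959 - 0.02*-4.3918 = -2.1081
Step 2: grad_x = 2*4*-0.7169 = -5.7348, grad_y = 2*1*-2.1081 = -4.2161
  x_2 = -0.7169 - 0.02*-5.7348 = -0.6022
  y_2 = -2.1081 - 0.02*-4.2161 = -2.0237
f(-0.6022, -2.0237) = 4*(-0.6022)^2 + 1*(-2.0237)^2 = 5.5459


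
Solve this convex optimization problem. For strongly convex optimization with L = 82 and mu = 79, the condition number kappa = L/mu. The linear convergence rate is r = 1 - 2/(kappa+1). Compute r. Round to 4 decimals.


Step 1: Compute the condition number.
kappa = L/mu = 82/79 = 1.038
Step 2: Compute the convergence rate.
r = 1 - 2/(kappa + 1) = 1 - 2*mu/(L + mu) = (L - mu)/(L + mu) = 3/161 = 0.0186


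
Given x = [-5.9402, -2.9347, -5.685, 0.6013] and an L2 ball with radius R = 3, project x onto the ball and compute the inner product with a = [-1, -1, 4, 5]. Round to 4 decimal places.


Step 1: Compute ||x|| (intermediates to 6 decimals).
||x|| = sqrt((-5.9402)^2 + (-2.9347)^2 + (-5.685)^2 + 0.6013^2) = 8.750956
Step 2: Project.
Since ||x|| > R, scale = R/||x|| = 3/8.750956 = 0.34282, proj(x) = scale * x
proj(x) = [-2.036419, -1.006074, -1.948932, 0.206138]
Step 3: Dot product.
a^T * proj(x) = -1*(-2.036419) - 1*(-1.006074) + 4*(-1.948932) + 5*0.206138 = -3.7225


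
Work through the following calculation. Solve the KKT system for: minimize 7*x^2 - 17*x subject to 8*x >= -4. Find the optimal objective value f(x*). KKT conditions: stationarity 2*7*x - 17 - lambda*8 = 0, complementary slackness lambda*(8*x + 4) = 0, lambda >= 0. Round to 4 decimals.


Step 1: Try lambda = 0 (constraint inactive).
Stationarity: 2*7*x - 17 = 0
x* = 17/(2*7) = 17/14 = 1.2143 (rounded; the exact value 17/14 is used below)
Check constraint: 8*1.2143 = 9.7144 >= -4 -- satisfied.
Step 2: Compute optimal value.
f(x*) = 7*(17/14)^2 - 17*(17/14) = -10.3214


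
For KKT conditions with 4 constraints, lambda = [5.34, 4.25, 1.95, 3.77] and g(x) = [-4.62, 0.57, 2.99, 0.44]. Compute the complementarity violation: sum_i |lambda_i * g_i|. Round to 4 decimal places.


KKT complementary slackness check:
lambda_1 * g_1 = 5.34 * -4.62 = -24.6708
lambda_2 * g_2 = 4.25 * 0.57 = 2.4225
lambda_3 * g_3 = 1.95 * 2.99 = 5.8305
lambda_4 * g_4 = 3.77 * 0.44 = 1.6588
Total violation = 24.6708 + 2.4225 + 5.8305 + 1.6588 = 34.5826


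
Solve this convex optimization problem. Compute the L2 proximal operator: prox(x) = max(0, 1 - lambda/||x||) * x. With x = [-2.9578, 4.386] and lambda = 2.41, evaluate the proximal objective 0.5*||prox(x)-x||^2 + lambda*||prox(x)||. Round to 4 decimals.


Step 1: Compute ||x||.
||x|| = 5.2901
Step 2: Compute scaling factor.
scale = max(0, 1 - 2.41/5.2901) = 0.5444
Step 3: prox(x) = [-1.6103, 2.3879]
||prox(x)|| = 2.8801
Step 4: Proximal objective.
0.5*||prox-x||^2 = 2.9041
lambda*||prox|| = 6.941
Total = 9.8452


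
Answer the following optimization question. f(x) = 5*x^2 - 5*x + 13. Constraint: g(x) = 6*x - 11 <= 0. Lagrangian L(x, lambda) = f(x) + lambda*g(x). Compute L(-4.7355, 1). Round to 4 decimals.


Step 1: Evaluate f(x).
f(-4.7355) = 5*(-4.7355)^2 - 5*(-4.7355) + 13 = 148.8023
Step 2: Evaluate g(x).
g(-4.7355) = 6*-4.7355 - 11 = -39.413
Step 3: Compute Lagrangian.
L = 148.8023 + 1*-39.413 = 109.3893


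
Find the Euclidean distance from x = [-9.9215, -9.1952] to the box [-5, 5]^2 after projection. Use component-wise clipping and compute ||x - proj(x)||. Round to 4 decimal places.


Project each component onto [-5, 5].
clip(-9.9215) = -5.0, clip(-9.1952) = -5.0
Projection = [-5.0, -5.0]
Squared diffs: [24.2212, 17.5997]
Distance = sqrt(41.8209) = 6.4669


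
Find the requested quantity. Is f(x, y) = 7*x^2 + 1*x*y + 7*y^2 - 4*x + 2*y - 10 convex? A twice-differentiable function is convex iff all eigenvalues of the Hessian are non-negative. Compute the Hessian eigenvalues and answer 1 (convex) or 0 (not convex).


The Hessian of f(x,y) = 7*x^2 + 1*x*y + 7*y^2 - 4*x + 2*y - 10 is:
H = [[14, 1], [1, 14]]
Trace = 14 + 14 = 28
Determinant = 14*14 - (1)^2 = 195
Discriminant = (28)^2 - 4*195 = 4.0
Eigenvalues: lambda_1 = 13.0, lambda_2 = 15.0
The function is convex.

1


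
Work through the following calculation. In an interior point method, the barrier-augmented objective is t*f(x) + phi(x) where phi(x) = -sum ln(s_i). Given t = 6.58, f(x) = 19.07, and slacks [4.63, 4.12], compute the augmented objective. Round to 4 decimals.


Step 1: Compute log-barrier.
ln values: [1.5326, 1.4159]
phi = -(1.5326 + 1.4159) = -2.9484
Step 2: Compute augmented objective.
t*f(x) = 6.58*19.07 = 125.4806
Total = 125.4806 - 2.9484 = 122.5322


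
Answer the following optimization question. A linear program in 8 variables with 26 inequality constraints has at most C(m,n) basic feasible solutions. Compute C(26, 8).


Each vertex corresponds to some choice of n active constraints out of m, so the number of vertices is at most C(m, n) = m! / (n!(m-n)!).
m = 26, n = 8
Numerator: 26 * 25 * 24 * 23 * 22 * 21 * 20 * 19
Denominator: 8! = 40320
C(26, 8) = 1562275


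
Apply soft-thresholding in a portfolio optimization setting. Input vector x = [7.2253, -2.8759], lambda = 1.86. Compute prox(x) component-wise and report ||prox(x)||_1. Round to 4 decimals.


Soft-thresholding with lambda = 1.86:
prox(7.2253) = sign(7.2253)*max(|7.2253| - 1.86, 0) = 5.3653
prox(-2.8759) = sign(-2.8759)*max(|-2.8759| - 1.86, 0) = -1.0159
prox(x) = [5.3653, -1.0159]
||prox(x)||_1 = 5.3653 + 1.0159 = 6.3812


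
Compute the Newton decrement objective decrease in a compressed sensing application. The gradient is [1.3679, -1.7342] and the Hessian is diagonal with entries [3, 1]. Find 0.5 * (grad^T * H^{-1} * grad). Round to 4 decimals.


Step 1: H is diagonal, so H^(-1) * g = [0.456, -1.7342].
Step 2: g^T H^(-1) g = sum_i g_i^2 / H_ii
  = (1.3679)^2/3 + (-1.7342)^2/1
  = 0.6237 + 3.0074 = 3.6312
Step 3: Objective decrease = 0.5 * g^T H^(-1) g = 1.8156


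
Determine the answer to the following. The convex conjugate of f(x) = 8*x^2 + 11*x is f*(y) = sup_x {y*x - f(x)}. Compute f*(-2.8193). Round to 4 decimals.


f*(y) = sup_x {y*x - a*x^2 - b*x} = sup_x {(y-b)*x - a*x^2}
FOC: (y - b) - 2a*x = 0 => x* = (y - b)/(2a)
x* = (-2.8193 - 11)/(2*8) = -0.8637
f*(-2.8193) = (y-b)^2/(4a) = (-2.8193 - 11)^2/(4*8)
= 190.9731/32 = 5.9679


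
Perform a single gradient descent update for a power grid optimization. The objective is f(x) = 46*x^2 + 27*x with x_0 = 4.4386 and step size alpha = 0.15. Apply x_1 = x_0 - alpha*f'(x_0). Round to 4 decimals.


We compute the gradient at x_0 and apply the update.
f'(x) = 92*x + 27
f'(4.4386) = 92*4.4386 + 27 = 435.3512
x_1 = 4.4386 - 0.15*435.3512 = -60.8641


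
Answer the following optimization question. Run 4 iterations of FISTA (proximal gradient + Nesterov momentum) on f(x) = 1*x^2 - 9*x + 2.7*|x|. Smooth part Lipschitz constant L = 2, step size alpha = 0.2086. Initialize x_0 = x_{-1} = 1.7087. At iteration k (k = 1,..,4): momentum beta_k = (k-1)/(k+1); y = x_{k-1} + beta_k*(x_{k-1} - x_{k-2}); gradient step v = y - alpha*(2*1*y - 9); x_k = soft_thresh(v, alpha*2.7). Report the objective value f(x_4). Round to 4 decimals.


FISTA on f(x) = 1*x^2 - 9*x + 2.7*|x|
L = 2, alpha = 0.2086
Iteration 1: beta = 0.0, y = 1.7087 + 0.0*(1.7087 - 1.7087) = 1.7087
  grad(y) = -5.5826, v = y - alpha*grad = 2.8732
  prox(v) = soft_thresh(2.8732, 0.5632) = 2.31
Iteration 2: beta = 0.3333, y = 2.31 + 0.3333*(2.31 - 1.7087) = 2.5104
  grad(y) = -3.9791, v = y - alpha*grad = 3.3405
  prox(v) = soft_thresh(3.3405, 0.5632) = 2.7773
Iteration 3: beta = 0.5, y = 2.7773 + 0.5*(2.7773 - 2.31) = 3.0109
  grad(y) = -2.9782, v = y - alpha*grad = 3.6322
  prox(v) = soft_thresh(3.6322, 0.5632) = 3.0689
Iteration 4: beta = 0.6, y = 3.0689 + 0.6*(3.0689 - 2.7773) = 3.2439
  grad(y) = -2.5121, v = y - alpha*grad = 3.768
  prox(v) = soft_thresh(3.768, 0.5632) = 3.2047
f(x_4) = 1*3.2047^2 - 9*3.2047 + 2.7*|3.2047| = -9.9195


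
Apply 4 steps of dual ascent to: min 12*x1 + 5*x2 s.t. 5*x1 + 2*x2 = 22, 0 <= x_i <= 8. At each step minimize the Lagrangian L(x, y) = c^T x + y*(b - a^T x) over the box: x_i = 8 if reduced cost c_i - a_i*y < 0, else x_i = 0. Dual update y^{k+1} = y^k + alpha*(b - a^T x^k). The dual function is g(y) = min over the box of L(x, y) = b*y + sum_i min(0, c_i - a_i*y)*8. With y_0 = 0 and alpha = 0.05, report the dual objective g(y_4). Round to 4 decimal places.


Dual ascent for LP: min 12*x1 + 5*x2, 5*x1 + 2*x2 = 22, 0 <= x_i <= 8
Step 1: y^k = 0.0, reduced costs: (12.0, 5.0)
  x^k = (0.0, 0.0), subgradient = b - a^T x = 22.0
  y^{k+1} = 0.0 + 0.05*22.0 = 1.1
Step 2: y^k = 1.1, reduced costs: (6.5, 2.8)
  x^k = (0.0, 0.0), subgradient = b - a^T x = 22.0
  y^{k+1} = 1.1 + 0.05*22.0 = 2.2
Step 3: y^k = 2.2, reduced costs: (1.0, 0.6)
  x^k = (0.0, 0.0), subgradient = b - a^T x = 22.0
  y^{k+1} = 2.2 + 0.05*22.0 = 3.3
Step 4: y^k = 3.3, reduced costs: (-4.5, -1.6)
  x^k = (8.0, 8.0), subgradient = b - a^T x = -34.0
  y^{k+1} = 3.3 + 0.05*-34.0 = 1.6
Dual objective at y_4 = 1.6: reduced costs (4.0, 1.8), box minimizer x = (0.0, 0.0)
g(y_4) = b*y + (c1 - a1*y)*x1 + (c2 - a2*y)*x2 = 22*1.6 + 4.0*0.0 + 1.8*0.0 = 35.2 + 0.0 + 0.0 = 35.2


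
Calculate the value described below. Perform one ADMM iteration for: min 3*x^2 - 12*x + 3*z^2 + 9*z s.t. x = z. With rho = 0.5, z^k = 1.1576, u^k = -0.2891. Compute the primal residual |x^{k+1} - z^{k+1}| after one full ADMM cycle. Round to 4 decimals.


ADMM iteration with rho = 0.5, z^k = 1.1576, u^k = -0.2891
Step 1: x-update.
Minimize 3*x^2 - 12*x + (0.5/2)*(x - 1.1576 - 0.2891)^2
FOC: (2*3 + 0.5)*x = 12 + 0.5*(1.1576 + 0.2891)
x^{k+1} = 1.9574
Step 2: z-update.
Minimize 3*z^2 + 9*z + (0.5/2)*(1.9574 - z - 0.2891)^2
FOC: (2*3 + 0.5)*z = -9 + 0.5*(1.9574 - 0.2891)
z^{k+1} = -1.2563
Step 3: u-update.
u^{k+1} = -0.2891 + 1.9574 + 1.2563 = 2.9246
Step 4: Primal residual = |1.9574 + 1.2563| = 3.2137


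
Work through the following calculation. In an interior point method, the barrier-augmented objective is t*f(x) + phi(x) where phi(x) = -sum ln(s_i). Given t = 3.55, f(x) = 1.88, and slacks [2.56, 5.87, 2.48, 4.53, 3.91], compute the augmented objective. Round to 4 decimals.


Step 1: Compute log-barrier.
ln values: [0.94, 1.7699, 0.9083, 1.5107, 1.3635]
phi = -(0.94 + 1.7699 + 0.9083 + 1.5107 + 1.3635) = -6.4924
Step 2: Compute augmented objective.
t*f(x) = 3.55*1.88 = 6.674
Total = 6.674 - 6.4924 = 0.1816


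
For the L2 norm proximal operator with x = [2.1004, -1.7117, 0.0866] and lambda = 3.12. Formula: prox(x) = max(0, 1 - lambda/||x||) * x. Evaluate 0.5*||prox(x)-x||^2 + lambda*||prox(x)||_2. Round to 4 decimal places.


Step 1: Compute ||x||.
||x|| = 2.7109
Step 2: Compute scaling factor.
scale = max(0, 1 - 3.12/2.7109) = 0.0
Step 3: prox(x) = [0.0, -0.0, 0.0]
||prox(x)|| = 0.0
Step 4: Proximal objective.
0.5*||prox-x||^2 = 3.6745
lambda*||prox|| = 0.0
Total = 3.6745


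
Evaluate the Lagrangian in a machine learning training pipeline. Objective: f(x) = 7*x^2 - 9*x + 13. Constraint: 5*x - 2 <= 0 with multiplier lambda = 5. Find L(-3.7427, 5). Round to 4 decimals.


Step 1: Evaluate f(x).
f(-3.7427) = 7*(-3.7427)^2 - 9*(-3.7427) + 13 = 144.7389
Step 2: Evaluate g(x).
g(-3.7427) = 5*-3.7427 - 2 = -20.7135
Step 3: Compute Lagrangian.
L = 144.7389 + 5*-20.7135 = 41.1714


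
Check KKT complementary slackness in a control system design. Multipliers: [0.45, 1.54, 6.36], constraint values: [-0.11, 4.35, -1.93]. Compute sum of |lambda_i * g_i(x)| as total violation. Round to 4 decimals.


KKT complementary slackness check:
lambda_1 * g_1 = 0.45 * -0.11 = -0.0495
lambda_2 * g_2 = 1.54 * 4.35 = 6.699
lambda_3 * g_3 = 6.36 * -1.93 = -12.2748
Total violation = 0.0495 + 6.699 + 12.2748 = 19.0233


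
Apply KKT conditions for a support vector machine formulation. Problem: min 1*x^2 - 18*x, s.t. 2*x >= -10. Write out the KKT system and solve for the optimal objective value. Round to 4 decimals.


Step 1: Try lambda = 0 (constraint inactive).
Stationarity: 2*1*x - 18 = 0
x* = 18/(2*1) = 9.0
Check constraint: 2*9.0 = 18.0 >= -10 -- satisfied.
Step 2: Compute optimal value.
f(x*) = 1*9.0^2 - 18*9.0 = -81.0


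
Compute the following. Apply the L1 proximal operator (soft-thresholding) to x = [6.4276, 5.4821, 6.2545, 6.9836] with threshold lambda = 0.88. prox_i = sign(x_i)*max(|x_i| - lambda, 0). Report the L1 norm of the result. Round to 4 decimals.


Soft-thresholding with lambda = 0.88:
prox(6.4276) = sign(6.4276)*max(|6.4276| - 0.88, 0) = 5.5476
prox(5.4821) = sign(5.4821)*max(|5.4821| - 0.88, 0) = 4.6021
prox(6.2545) = sign(6.2545)*max(|6.2545| - 0.88, 0) = 5.3745
prox(6.9836) = sign(6.9836)*max(|6.9836| - 0.88, 0) = 6.1036
prox(x) = [5.5476, 4.6021, 5.3745, 6.1036]
||prox(x)||_1 = 5.5476 + 4.6021 + 5.3745 + 6.1036 = 21.6278


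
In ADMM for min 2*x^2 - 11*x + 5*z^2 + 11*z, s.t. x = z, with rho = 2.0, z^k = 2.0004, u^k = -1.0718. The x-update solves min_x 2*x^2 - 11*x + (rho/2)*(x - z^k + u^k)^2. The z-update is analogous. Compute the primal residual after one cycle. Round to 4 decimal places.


ADMM iteration with rho = 2.0, z^k = 2.0004, u^k = -1.0718
Step 1: x-update.
Minimize 2*x^2 - 11*x + (2.0/2)*(x - 2.0004 - 1.0718)^2
FOC: (2*2 + 2.0)*x = 11 + 2.0*(2.0004 + 1.0718)
x^{k+1} = 2.8574
Step 2: z-update.
Minimize 5*z^2 + 11*z + (2.0/2)*(2.8574 - z - 1.0718)^2
FOC: (2*5 + 2.0)*z = -11 + 2.0*(2.8574 - 1.0718)
z^{k+1} = -0.6191
Step 3: u-update.
u^{k+1} = -1.0718 + 2.8574 + 0.6191 = 2.4047
Step 4: Primal residual = |2.8574 + 0.6191| = 3.4765


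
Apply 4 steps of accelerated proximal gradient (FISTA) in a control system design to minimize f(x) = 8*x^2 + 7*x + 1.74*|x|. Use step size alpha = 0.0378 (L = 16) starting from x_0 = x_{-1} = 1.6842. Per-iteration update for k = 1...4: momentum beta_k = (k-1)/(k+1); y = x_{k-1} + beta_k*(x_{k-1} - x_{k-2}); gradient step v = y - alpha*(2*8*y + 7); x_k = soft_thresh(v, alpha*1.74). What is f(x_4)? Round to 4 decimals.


FISTA on f(x) = 8*x^2 + 7*x + 1.74*|x|
L = 16, alpha = 0.0378
Iteration 1: beta = 0.0, y = 1.6842 + 0.0*(1.6842 - 1.6842) = 1.6842
  grad(y) = 33.9472, v = y - alpha*grad = 0.401
  prox(v) = soft_thresh(0.401, 0.0658) = 0.3352
Iteration 2: beta = 0.3333, y = 0.3352 + 0.3333*(0.3352 - 1.6842) = -0.1144
  grad(y) = 5.169, v = y - alpha*grad = -0.3098
  prox(v) = soft_thresh(-0.3098, 0.0658) = -0.2441
Iteration 3: beta = 0.5, y = -0.2441 + 0.5*(-0.2441 - 0.3352) = -0.5337
  grad(y) = -1.5391, v = y - alpha*grad = -0.4755
  prox(v) = soft_thresh(-0.4755, 0.0658) = -0.4097
Iteration 4: beta = 0.6, y = -0.4097 + 0.6*(-0.4097 + 0.2441) = -0.5092
  grad(y) = -1.1465, v = y - alpha*grad = -0.4658
  prox(v) = soft_thresh(-0.4658, 0.0658) = -0.4
f(x_4) = 8*(-0.4)^2 + 7*(-0.4) + 1.74*|-0.4| = -0.8239


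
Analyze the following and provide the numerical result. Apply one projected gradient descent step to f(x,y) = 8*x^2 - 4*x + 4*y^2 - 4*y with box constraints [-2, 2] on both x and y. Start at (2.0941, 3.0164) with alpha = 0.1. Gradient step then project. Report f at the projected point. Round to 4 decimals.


Step 1: Compute gradient at (2.0941, 3.0164).
grad_x = 2*8*2.0941 - 4 = 29.5056
grad_y = 2*4*3.0164 - 4 = 20.1312
Step 2: Gradient step.
x_raw = 2.0941 - 0.1*29.5056 = -0.8565
y_raw = 3.0164 - 0.1*20.1312 = 1.0033
Step 3: Project onto [-2, 2].
x_proj = clip(-0.8565) = -0.8565
y_proj = clip(1.0033) = 1.0033
Step 4: Evaluate f.
f(-0.8565, 1.0033) = 9.3072


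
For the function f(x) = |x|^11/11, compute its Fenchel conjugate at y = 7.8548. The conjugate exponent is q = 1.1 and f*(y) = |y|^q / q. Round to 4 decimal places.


The conjugate exponent q satisfies 1/p + 1/q = 1.
p = 11, so q = 11/(11 - 1) = 1.1
|y|^q = 7.8548^1.1 = 9.6527
f*(7.8548) = 9.6527 / 1.1 = 8.7752


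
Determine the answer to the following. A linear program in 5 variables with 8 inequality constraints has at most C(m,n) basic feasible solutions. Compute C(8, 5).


Each vertex corresponds to some choice of n active constraints out of m, so the number of vertices is at most C(m, n) = m! / (n!(m-n)!).
m = 8, n = 5
Numerator: 8 * 7 * 6 * 5 * 4
Denominator: 5! = 120
C(8, 5) = 56


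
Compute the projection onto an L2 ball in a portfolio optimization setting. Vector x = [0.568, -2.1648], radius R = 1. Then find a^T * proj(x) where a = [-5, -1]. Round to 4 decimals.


Step 1: Compute ||x|| (intermediates to 6 decimals).
||x|| = sqrt(0.568^2 + (-2.1648)^2) = 2.238076
Step 2: Project.
Since ||x|| > R, scale = R/||x|| = 1/2.238076 = 0.446812, proj(x) = scale * x
proj(x) = [0.253789, -0.967259]
Step 3: Dot product.
a^T * proj(x) = -5*0.253789 - 1*(-0.967259) = -0.3017


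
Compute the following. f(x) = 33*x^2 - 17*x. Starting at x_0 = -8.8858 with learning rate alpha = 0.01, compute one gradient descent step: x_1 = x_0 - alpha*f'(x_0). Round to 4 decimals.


We compute the gradient at x_0 and apply the update.
f'(x) = 66*x - 17
f'(-8.8858) = 66*-8.8858 - 17 = -603.4628
x_1 = -8.8858 - 0.01*-603.4628 = -2.8512


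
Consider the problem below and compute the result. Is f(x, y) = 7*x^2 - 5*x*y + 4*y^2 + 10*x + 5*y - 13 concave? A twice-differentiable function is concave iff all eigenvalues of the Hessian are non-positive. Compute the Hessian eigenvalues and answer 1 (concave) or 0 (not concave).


The Hessian of f(x,y) = 7*x^2 - 5*x*y + 4*y^2 + 10*x + 5*y - 13 is:
H = [[14, -5], [-5, 8]]
Trace = 14 + 8 = 22
Determinant = 14*8 - (-5)^2 = 87
Discriminant = (22)^2 - 4*87 = 136.0
Eigenvalues: lambda_1 = 5.169, lambda_2 = 16.831
The function is not concave.

0


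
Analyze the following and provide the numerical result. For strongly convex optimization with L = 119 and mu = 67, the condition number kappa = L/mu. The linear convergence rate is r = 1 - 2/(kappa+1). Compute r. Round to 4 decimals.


Step 1: Compute the condition number.
kappa = L/mu = 119/67 = 1.7761
Step 2: Compute the convergence rate.
r = 1 - 2/(kappa + 1) = 1 - 2*mu/(L + mu) = (L - mu)/(L + mu) = 52/186 = 0.2796


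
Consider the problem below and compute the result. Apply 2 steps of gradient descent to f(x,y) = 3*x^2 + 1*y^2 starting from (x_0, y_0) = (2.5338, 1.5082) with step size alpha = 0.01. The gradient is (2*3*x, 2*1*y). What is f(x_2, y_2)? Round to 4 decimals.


Gradient descent on f(x,y) = 3*x^2 + 1*y^2.
Starting point: (2.5338, 1.5082), alpha = 0.01
Step 1: grad_x = 2*3*2.5338 = 15.2028, grad_y = 2*1*1.5082 = 3.0164
  x_1 = 2.5338 - 0.01*15.2028 = 2.3818
  y_1 = 1.5082 - 0.01*3.0164 = 1.478
Step 2: grad_x = 2*3*2.3818 = 14.2906, grad_y = 2*1*1.478 = 2.9561
  x_2 = 2.3818 - 0.01*14.2906 = 2.2389
  y_2 = 1.478 - 0.01*2.9561 = 1.4485
f(2.2389, 1.4485) = 3*2.2389^2 + 1*1.4485^2 = 17.1356


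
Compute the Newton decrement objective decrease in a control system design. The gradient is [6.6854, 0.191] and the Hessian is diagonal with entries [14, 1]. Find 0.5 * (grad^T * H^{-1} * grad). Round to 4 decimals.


Step 1: H is diagonal, so H^(-1) * g = [0.4775, 0.191].
Step 2: g^T H^(-1) g = sum_i g_i^2 / H_ii
  = (6.6854)^2/14 + (0.191)^2/1
  = 3.1925 + 0.0365 = 3.229
Step 3: Objective decrease = 0.5 * g^T H^(-1) g = 1.6145


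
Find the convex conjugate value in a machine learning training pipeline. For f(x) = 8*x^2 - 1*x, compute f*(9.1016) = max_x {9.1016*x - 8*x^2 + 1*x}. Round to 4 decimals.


f*(y) = sup_x {y*x - a*x^2 - b*x} = sup_x {(y-b)*x - a*x^2}
FOC: (y - b) - 2a*x = 0 => x* = (y - b)/(2a)
x* = (9.1016 + 1)/(2*8) = 0.6314
f*(9.1016) = (y-b)^2/(4a) = (9.1016 + 1)^2/(4*8)
= 102.0423/32 = 3.1888


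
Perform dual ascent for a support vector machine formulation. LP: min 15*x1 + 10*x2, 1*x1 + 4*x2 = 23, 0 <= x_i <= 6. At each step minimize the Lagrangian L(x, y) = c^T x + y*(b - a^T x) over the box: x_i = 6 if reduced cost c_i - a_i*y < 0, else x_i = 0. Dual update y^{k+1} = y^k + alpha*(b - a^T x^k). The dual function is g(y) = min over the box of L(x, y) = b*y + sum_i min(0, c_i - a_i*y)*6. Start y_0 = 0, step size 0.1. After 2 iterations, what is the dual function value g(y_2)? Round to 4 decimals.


Dual ascent for LP: min 15*x1 + 10*x2, 1*x1 + 4*x2 = 23, 0 <= x_i <= 6
Step 1: y^k = 0.0, reduced costs: (15.0, 10.0)
  x^k = (0.0, 0.0), subgradient = b - a^T x = 23.0
  y^{k+1} = 0.0 + 0.1*23.0 = 2.3
Step 2: y^k = 2.3, reduced costs: (12.7, 0.8)
  x^k = (0.0, 0.0), subgradient = b - a^T x = 23.0
  y^{k+1} = 2.3 + 0.1*23.0 = 4.6
Dual objective at y_2 = 4.6: reduced costs (10.4, -8.4), box minimizer x = (0.0, 6.0)
g(y_2) = b*y + (c1 - a1*y)*x1 + (c2 - a2*y)*x2 = 23*4.6 + 10.4*0.0 + (-8.4)*6.0 = 105.8 + 0.0 - 50.4 = 55.4


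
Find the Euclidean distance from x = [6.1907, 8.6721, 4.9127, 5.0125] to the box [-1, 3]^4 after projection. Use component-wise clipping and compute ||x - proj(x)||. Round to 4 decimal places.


Project each component onto [-1, 3].
clip(6.1907) = 3.0, clip(8.6721) = 3.0, clip(4.9127) = 3.0, clip(5.0125) = 3.0
Projection = [3.0, 3.0, 3.0, 3.0]
Squared diffs: [10.1806, 32.1727, 3.6584, 4.0502]
Distance = sqrt(50.0619) = 7.0754


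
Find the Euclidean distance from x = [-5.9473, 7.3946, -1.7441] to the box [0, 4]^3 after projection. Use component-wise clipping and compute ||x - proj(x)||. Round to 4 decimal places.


Project each component onto [0, 4].
clip(-5.9473) = 0.0, clip(7.3946) = 4.0, clip(-1.7441) = 0.0
Projection = [0.0, 4.0, 0.0]
Squared diffs: [35.3704, 11.5233, 3.0419]
Distance = sqrt(49.9356) = 7.0665


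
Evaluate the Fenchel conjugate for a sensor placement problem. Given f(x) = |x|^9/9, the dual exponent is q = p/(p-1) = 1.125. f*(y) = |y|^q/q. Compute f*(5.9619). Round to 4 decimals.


The conjugate exponent q satisfies 1/p + 1/q = 1.
p = 9, so q = 9/(9 - 1) = 1.125
|y|^q = 5.9619^1.125 = 7.4526
f*(5.9619) = 7.4526 / 1.125 = 6.6245


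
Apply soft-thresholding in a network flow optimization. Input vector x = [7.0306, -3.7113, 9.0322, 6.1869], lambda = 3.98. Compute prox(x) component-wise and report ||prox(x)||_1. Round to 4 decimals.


Soft-thresholding with lambda = 3.98:
prox(7.0306) = sign(7.0306)*max(|7.0306| - 3.98, 0) = 3.0506
prox(-3.7113) = sign(-3.7113)*max(|-3.7113| - 3.98, 0) = 0.0
prox(9.0322) = sign(9.0322)*max(|9.0322| - 3.98, 0) = 5.0522
prox(6.1869) = sign(6.1869)*max(|6.1869| - 3.98, 0) = 2.2069
prox(x) = [3.0506, 0.0, 5.0522, 2.2069]
||prox(x)||_1 = 3.0506 + 0.0 + 5.0522 + 2.2069 = 10.3097


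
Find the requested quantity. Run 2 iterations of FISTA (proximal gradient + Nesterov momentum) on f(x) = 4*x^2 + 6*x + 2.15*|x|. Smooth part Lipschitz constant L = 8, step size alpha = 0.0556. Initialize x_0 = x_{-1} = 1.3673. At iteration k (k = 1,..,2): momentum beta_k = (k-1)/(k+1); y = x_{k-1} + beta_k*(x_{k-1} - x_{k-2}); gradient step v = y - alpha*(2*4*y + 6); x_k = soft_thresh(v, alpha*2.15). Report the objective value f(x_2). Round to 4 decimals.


FISTA on f(x) = 4*x^2 + 6*x + 2.15*|x|
L = 8, alpha = 0.0556
Iteration 1: beta = 0.0, y = 1.3673 + 0.0*(1.3673 - 1.3673) = 1.3673
  grad(y) = 16.9384, v = y - alpha*grad = 0.4255
  prox(v) = soft_thresh(0.4255, 0.1195) = 0.306
Iteration 2: beta = 0.3333, y = 0.306 + 0.3333*(0.306 - 1.3673) = -0.0478
  grad(y) = 5.6177, v = y - alpha*grad = -0.3601
  prox(v) = soft_thresh(-0.3601, 0.1195) = -0.2406
f(x_2) = 4*(-0.2406)^2 + 6*(-0.2406) + 2.15*|-0.2406| = -0.6947


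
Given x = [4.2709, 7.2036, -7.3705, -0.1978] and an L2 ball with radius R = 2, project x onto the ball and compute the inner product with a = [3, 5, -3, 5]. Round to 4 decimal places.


Step 1: Compute ||x|| (intermediates to 6 decimals).
||x|| = sqrt(4.2709^2 + 7.2036^2 + (-7.3705)^2 + (-0.1978)^2) = 11.15777
Step 2: Project.
Since ||x|| > R, scale = R/||x|| = 2/11.15777 = 0.179247, proj(x) = scale * x
proj(x) = [0.765546, 1.291224, -1.32114, -0.035455]
Step 3: Dot product.
a^T * proj(x) = 3*0.765546 + 5*1.291224 - 3*(-1.32114) + 5*(-0.035455) = 12.5389


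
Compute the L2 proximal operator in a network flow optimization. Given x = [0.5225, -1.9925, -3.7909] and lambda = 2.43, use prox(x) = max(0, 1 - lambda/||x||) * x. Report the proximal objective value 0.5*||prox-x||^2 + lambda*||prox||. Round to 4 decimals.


Step 1: Compute ||x||.
||x|| = 4.3144
Step 2: Compute scaling factor.
scale = max(0, 1 - 2.43/4.3144) = 0.4368
Step 3: prox(x) = [0.2282, -0.8703, -1.6557]
||prox(x)|| = 1.8844
Step 4: Proximal objective.
0.5*||prox-x||^2 = 2.9525
lambda*||prox|| = 4.5791
Total = 7.5315


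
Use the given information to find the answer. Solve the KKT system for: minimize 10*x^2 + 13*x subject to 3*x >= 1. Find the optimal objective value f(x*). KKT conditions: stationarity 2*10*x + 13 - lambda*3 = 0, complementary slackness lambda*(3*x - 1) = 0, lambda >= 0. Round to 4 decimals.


Step 1: Try lambda = 0 (constraint inactive).
x_unc = -13/(2*10) = -0.65
Check: 3*-0.65 = -1.95 < 1 -- violated!
Step 2: Constraint must be active: 3*x = 1
x* = 1/3 = 0.3333 (rounded; the exact value 1/3 is used below)
lambda = (2*10*(1/3) + 13)/3 = 6.5556
Step 3: Compute optimal value.
f(x*) = 10*(1/3)^2 + 13*(1/3) = 5.4444


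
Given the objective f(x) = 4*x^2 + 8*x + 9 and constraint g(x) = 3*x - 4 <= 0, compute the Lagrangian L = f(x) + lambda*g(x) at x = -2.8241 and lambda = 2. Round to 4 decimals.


Step 1: Evaluate f(x).
f(-2.8241) = 4*(-2.8241)^2 + 8*(-2.8241) + 9 = 18.3094
Step 2: Evaluate g(x).
g(-2.8241) = 3*-2.8241 - 4 = -12.4723
Step 3: Compute Lagrangian.
L = 18.3094 + 2*-12.4723 = -6.6352


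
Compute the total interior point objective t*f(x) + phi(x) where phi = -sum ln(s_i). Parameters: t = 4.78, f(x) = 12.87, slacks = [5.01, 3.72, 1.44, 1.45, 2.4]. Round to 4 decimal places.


Step 1: Compute log-barrier.
ln values: [1.6114, 1.3137, 0.3646, 0.3716, 0.8755]
phi = -(1.6114 + 1.3137 + 0.3646 + 0.3716 + 0.8755) = -4.5368
Step 2: Compute augmented objective.
t*f(x) = 4.78*12.87 = 61.5186
Total = 61.5186 - 4.5368 = 56.9818


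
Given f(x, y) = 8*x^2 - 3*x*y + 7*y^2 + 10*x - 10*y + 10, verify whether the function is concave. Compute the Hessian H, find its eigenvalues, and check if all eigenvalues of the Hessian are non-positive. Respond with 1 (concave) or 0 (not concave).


The Hessian of f(x,y) = 8*x^2 - 3*x*y + 7*y^2 + 10*x - 10*y + 10 is:
H = [[16, -3], [-3, 14]]
Trace = 16 + 14 = 30
Determinant = 16*14 - (-3)^2 = 215
Discriminant = (30)^2 - 4*215 = 40.0
Eigenvalues: lambda_1 = 11.8377, lambda_2 = 18.1623
The function is not concave.

0


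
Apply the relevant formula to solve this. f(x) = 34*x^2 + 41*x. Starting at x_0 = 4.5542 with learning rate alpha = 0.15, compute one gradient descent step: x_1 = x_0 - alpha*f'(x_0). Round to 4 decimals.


We compute the gradient at x_0 and apply the update.
f'(x) = 68*x + 41
f'(4.5542) = 68*4.5542 + 41 = 350.6856
x_1 = 4.5542 - 0.15*350.6856 = -48.0486


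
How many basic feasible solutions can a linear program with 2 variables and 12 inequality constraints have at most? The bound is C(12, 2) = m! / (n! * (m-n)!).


Each vertex corresponds to some choice of n active constraints out of m, so the number of vertices is at most C(m, n) = m! / (n!(m-n)!).
m = 12, n = 2
Numerator: 12 * 11
Denominator: 2! = 2
C(12, 2) = 66


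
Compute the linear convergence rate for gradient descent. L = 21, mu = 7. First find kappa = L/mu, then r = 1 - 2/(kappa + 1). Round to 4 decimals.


Step 1: Compute the condition number.
kappa = L/mu = 21/7 = 3.0
Step 2: Compute the convergence rate.
r = 1 - 2/(kappa + 1) = 1 - 2*mu/(L + mu) = (L - mu)/(L + mu) = 14/28 = 0.5


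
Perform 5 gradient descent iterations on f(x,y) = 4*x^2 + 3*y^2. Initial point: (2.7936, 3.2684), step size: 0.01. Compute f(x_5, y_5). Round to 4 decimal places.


Gradient descent on f(x,y) = 4*x^2 + 3*y^2.
Starting point: (2.7936, 3.2684), alpha = 0.01
Step 1: grad_x = 2*4*2.7936 = 22.3488, grad_y = 2*3*3.2684 = 19.6104
  x_1 = 2.7936 - 0.01*22.3488 = 2.5701
  y_1 = 3.2684 - 0.01*19.6104 = 3.0723
Step 2: grad_x = 2*4*2.5701 = 20.5609, grad_y = 2*3*3.0723 = 18.4338
  x_2 = 2.5701 - 0.01*20.5609 = 2.3645
  y_2 = 3.0723 - 0.01*18.4338 = 2.888
Step 3: grad_x = 2*4*2.3645 = 18.916, grad_y = 2*3*2.888 = 17.3277
  x_3 = 2.3645 - 0.01*18.916 = 2.1753
  y_3 = 2.888 - 0.01*17.3277 = 2.7147
Step 4: grad_x = 2*4*2.1753 = 17.4027, grad_y = 2*3*2.7147 = 16.2881
  x_4 = 2.1753 - 0.01*17.4027 = 2.0013
  y_4 = 2.7147 - 0.01*16.2881 = 2.5518
Step 5: grad_x = 2*4*2.0013 = 16.0105, grad_y = 2*3*2.5518 = 15.3108
  x_5 = 2.0013 - 0.01*16.0105 = 1.8412
  y_5 = 2.5518 - 0.01*15.3108 = 2.3987
f(1.8412, 2.3987) = 4*1.8412^2 + 3*2.3987^2 = 30.8214


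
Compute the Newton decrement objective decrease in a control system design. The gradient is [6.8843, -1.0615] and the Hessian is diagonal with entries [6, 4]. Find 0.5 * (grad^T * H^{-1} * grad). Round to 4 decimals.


Step 1: H is diagonal, so H^(-1) * g = [1.1474, -0.2654].
Step 2: g^T H^(-1) g = sum_i g_i^2 / H_ii
  = (6.8843)^2/6 + (-1.0615)^2/4
  = 7.8989 + 0.2817 = 8.1806
Step 3: Objective decrease = 0.5 * g^T H^(-1) g = 4.0903


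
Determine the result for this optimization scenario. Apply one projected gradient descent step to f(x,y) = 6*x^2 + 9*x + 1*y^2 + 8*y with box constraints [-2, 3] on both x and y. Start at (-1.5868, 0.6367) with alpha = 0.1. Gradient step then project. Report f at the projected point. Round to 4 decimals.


Step 1: Compute gradient at (-1.5868, 0.6367).
grad_x = 2*6*-1.5868 + 9 = -10.0416
grad_y = 2*1*0.6367 + 8 = 9.2734
Step 2: Gradient step.
x_raw = -1.5868 - 0.1*-10.0416 = -0.5826
y_raw = 0.6367 - 0.1*9.2734 = -0.2906
Step 3: Project onto [-2, 3].
x_proj = clip(-0.5826) = -0.5826
y_proj = clip(-0.2906) = -0.2906
Step 4: Evaluate f.
f(-0.5826, -0.2906) = -5.4476


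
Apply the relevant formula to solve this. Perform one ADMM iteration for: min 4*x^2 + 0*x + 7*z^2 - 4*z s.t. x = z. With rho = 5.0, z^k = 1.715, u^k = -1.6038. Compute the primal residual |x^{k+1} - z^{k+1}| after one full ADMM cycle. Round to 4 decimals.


ADMM iteration with rho = 5.0, z^k = 1.715, u^k = -1.6038
Step 1: x-update.
Minimize 4*x^2 + 0*x + (5.0/2)*(x - 1.715 - 1.6038)^2
FOC: (2*4 + 5.0)*x = 0 + 5.0*(1.715 + 1.6038)
x^{k+1} = 1.2765
Step 2: z-update.
Minimize 7*z^2 - 4*z + (5.0/2)*(1.2765 - z - 1.6038)^2
FOC: (2*7 + 5.0)*z = 4 + 5.0*(1.2765 - 1.6038)
z^{k+1} = 0.1244
Step 3: u-update.
u^{k+1} = -1.6038 + 1.2765 - 0.1244 = -0.4517
Step 4: Primal residual = |1.2765 - 0.1244| = 1.1521


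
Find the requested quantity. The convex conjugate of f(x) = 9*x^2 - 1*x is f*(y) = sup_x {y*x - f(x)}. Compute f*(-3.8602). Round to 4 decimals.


f*(y) = sup_x {y*x - a*x^2 - b*x} = sup_x {(y-b)*x - a*x^2}
FOC: (y - b) - 2a*x = 0 => x* = (y - b)/(2a)
x* = (-3.8602 + 1)/(2*9) = -0.1589
f*(-3.8602) = (y-b)^2/(4a) = (-3.8602 + 1)^2/(4*9)
= 8.1807/36 = 0.2272


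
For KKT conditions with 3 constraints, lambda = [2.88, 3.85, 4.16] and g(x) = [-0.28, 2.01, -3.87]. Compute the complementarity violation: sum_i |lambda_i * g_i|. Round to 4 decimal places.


KKT complementary slackness check:
lambda_1 * g_1 = 2.88 * -0.28 = -0.8064
lambda_2 * g_2 = 3.85 * 2.01 = 7.7385
lambda_3 * g_3 = 4.16 * -3.87 = -16.0992
Total violation = 0.8064 + 7.7385 + 16.0992 = 24.6441
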